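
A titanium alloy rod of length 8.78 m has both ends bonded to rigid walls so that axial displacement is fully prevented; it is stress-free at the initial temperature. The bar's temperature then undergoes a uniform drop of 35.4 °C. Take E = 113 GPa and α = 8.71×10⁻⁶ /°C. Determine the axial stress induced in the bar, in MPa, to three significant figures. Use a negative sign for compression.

34.8 MPa

Free thermal expansion αLΔT = 8.71e-6 · 8780 · -35.4 = -2.707 mm.
The walls impose strain ε = −(-2.707)/8780 = 3.0833e-04; σ = Eε = 113000 · 3.0833e-04 = 34.84 MPa.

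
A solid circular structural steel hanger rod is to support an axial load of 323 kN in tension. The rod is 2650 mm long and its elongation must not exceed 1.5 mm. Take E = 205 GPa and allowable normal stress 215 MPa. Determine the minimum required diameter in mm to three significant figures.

Required area A ≥ P/σ_allow = 323000/215 = 1502 mm².
For a solid circular section, d ≥ √(4A/π) = 43.74 mm.
Elongation limit: A ≥ PL/(Eδ_allow) = 323000·2650/(205000·1.5) = 2784 mm² ⇒ d ≥ 59.53 mm.
The elongation limit governs.

59.5 mm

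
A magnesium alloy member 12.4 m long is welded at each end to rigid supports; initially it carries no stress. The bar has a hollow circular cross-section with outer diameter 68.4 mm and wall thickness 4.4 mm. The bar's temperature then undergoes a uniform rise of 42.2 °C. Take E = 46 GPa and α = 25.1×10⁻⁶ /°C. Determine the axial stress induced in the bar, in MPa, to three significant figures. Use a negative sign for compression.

-48.7 MPa

Free thermal expansion αLΔT = 25.1e-6 · 12400 · 42.2 = 13.13 mm.
The walls impose strain ε = −(13.13)/12400 = -1.0592e-03; σ = Eε = 46000 · -1.0592e-03 = -48.72 MPa.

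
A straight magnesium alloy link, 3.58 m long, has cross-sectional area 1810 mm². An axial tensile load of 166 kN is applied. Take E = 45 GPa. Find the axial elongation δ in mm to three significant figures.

δ_mech = NL/(AE) = 166000·3580/(1810·45000) = 7.296 mm.

7.30 mm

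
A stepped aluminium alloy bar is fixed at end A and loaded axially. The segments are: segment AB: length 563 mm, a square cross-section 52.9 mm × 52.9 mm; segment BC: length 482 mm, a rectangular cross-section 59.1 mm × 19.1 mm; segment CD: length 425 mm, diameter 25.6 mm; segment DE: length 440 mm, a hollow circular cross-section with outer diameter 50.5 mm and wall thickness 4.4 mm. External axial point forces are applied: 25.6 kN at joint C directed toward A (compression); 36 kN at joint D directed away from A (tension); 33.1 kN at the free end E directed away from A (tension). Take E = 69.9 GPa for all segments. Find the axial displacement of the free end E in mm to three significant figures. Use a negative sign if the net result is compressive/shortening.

Internal axial forces (sectioning from the free end, tension +): N_DE = 33.1 kN, N_CD = 69.1 kN, N_BC = 43.5 kN, N_AB = 43.5 kN.
A_AB = 2798 mm².
A_BC = 1129 mm².
A_CD = 514.7 mm².
A_DE = 637.2 mm².
δ_AB = 43500·563/(2798·69900) = 0.1252 mm
δ_BC = 43500·482/(1129·69900) = 0.2657 mm
δ_CD = 69100·425/(514.7·69900) = 0.8162 mm
δ_DE = 33100·440/(637.2·69900) = 0.327 mm
δ = Σδ_i = 1.534 mm.

1.53 mm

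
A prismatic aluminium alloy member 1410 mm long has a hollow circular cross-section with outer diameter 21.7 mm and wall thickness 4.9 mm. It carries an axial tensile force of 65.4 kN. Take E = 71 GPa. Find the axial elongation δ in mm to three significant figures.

5.02 mm

A = 258.6 mm².
δ_mech = NL/(AE) = 65400·1410/(258.6·71000) = 5.022 mm.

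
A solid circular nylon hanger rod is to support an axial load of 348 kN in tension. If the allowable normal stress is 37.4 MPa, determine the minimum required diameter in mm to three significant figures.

Required area A ≥ P/σ_allow = 348000/37.4 = 9305 mm².
For a solid circular section, d ≥ √(4A/π) = 108.8 mm.

109 mm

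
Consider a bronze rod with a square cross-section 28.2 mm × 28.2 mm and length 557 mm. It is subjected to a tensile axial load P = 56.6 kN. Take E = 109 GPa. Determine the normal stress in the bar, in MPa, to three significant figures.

71.2 MPa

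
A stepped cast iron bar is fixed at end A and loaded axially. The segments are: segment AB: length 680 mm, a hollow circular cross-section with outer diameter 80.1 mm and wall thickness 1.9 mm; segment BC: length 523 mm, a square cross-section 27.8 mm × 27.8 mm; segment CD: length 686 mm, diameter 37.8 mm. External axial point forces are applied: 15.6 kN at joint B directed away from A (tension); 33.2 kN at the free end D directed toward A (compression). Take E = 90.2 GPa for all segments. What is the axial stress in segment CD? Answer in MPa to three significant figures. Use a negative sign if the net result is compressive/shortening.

Internal axial forces (sectioning from the free end, tension +): N_CD = -33.2 kN, N_BC = -33.2 kN, N_AB = -17.6 kN.
A_CD = 1122 mm².
σ_CD = N_CD/A_CD = -33200/1122 = -29.58 MPa.

-29.6 MPa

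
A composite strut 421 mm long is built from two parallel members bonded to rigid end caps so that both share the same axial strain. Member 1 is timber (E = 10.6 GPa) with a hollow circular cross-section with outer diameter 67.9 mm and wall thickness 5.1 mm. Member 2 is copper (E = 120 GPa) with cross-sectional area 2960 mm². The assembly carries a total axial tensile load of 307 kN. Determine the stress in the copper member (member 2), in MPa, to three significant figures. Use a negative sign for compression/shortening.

101 MPa

A_1 = 1006 mm².
Equal strain + equilibrium ⇒ each member carries load in proportion to AE: A₁E₁ = 10670000 N, A₂E₂ = 355200000 N, ΣAE = 365900000 N.
σ₂ = P·E₂/ΣAE = 307000·120000/365900000 = 100.7 MPa.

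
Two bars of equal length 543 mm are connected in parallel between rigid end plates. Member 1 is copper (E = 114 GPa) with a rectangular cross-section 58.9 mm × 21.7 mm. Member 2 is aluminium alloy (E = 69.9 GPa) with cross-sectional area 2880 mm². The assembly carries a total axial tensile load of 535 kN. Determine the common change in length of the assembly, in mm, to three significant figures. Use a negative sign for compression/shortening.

A_1 = 1278 mm².
Equal strain + equilibrium ⇒ each member carries load in proportion to AE: A₁E₁ = 145700000 N, A₂E₂ = 201300000 N, ΣAE = 347000000 N.
δ = PL/ΣAE = 535000·543/347000000 = 0.8371 mm.

0.837 mm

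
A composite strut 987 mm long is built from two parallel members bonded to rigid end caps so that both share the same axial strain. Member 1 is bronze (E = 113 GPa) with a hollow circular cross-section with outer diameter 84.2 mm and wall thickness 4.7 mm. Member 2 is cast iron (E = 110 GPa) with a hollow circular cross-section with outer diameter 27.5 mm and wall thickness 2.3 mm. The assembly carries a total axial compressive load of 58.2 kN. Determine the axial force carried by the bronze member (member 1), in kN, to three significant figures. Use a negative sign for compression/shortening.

-50.6 kN

A_1 = 1174 mm².
A_2 = 182.1 mm².
Equal strain + equilibrium ⇒ each member carries load in proportion to AE: A₁E₁ = 132600000 N, A₂E₂ = 20030000 N, ΣAE = 152700000 N.
F₁ = P·A₁E₁/ΣAE = -58200·132600000/152700000 = -50560 N.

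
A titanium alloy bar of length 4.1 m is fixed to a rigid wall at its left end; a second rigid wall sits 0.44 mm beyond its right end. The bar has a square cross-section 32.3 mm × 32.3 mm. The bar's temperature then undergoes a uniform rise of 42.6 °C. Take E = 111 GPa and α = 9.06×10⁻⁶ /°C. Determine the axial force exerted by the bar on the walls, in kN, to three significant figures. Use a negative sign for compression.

-32.3 kN

Free thermal expansion αLΔT = 9.06e-6 · 4100 · 42.6 = 1.582 mm.
The walls engage after the gap closes; constrained expansion = 1.582 − 0.44 = 1.142 mm.
The walls impose strain ε = −(1.142)/4100 = -2.7864e-04; σ = Eε = 111000 · -2.7864e-04 = -30.93 MPa.
Wall reaction R = σ·A = -30.93·1043 = -32270 N = -32.27 kN.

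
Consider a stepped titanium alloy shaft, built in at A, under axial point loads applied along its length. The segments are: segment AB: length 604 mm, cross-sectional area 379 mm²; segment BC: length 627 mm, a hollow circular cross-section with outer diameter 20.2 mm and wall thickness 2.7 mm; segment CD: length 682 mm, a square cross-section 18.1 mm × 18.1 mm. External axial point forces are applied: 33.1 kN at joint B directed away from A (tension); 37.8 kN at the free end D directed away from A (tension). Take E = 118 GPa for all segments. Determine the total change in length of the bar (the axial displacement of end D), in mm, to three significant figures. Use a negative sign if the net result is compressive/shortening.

2.98 mm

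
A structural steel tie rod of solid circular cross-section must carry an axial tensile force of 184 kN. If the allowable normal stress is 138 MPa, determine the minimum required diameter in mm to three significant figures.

Required area A ≥ P/σ_allow = 184000/138 = 1333 mm².
For a solid circular section, d ≥ √(4A/π) = 41.2 mm.

41.2 mm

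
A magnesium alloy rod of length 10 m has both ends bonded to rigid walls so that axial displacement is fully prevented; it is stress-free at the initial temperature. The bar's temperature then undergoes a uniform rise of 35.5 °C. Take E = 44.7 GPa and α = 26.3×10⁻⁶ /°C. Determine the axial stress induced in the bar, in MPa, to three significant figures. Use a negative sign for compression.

-41.7 MPa

Free thermal expansion αLΔT = 26.3e-6 · 10000 · 35.5 = 9.336 mm.
The walls impose strain ε = −(9.336)/10000 = -9.3365e-04; σ = Eε = 44700 · -9.3365e-04 = -41.73 MPa.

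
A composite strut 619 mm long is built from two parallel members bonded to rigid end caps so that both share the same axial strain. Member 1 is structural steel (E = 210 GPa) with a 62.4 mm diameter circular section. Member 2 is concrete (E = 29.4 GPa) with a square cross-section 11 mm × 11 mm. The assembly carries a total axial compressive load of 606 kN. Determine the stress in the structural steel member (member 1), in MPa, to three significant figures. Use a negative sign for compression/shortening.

A_1 = 3058 mm².
A_2 = 121 mm².
Equal strain + equilibrium ⇒ each member carries load in proportion to AE: A₁E₁ = 642200000 N, A₂E₂ = 3557000 N, ΣAE = 645800000 N.
σ₁ = P·E₁/ΣAE = -606000·210000/645800000 = -197.1 MPa.

-197 MPa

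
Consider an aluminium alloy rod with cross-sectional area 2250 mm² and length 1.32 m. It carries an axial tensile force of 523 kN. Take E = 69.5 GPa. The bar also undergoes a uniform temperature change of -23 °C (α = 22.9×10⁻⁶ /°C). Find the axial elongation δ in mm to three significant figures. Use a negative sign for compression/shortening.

δ_mech = NL/(AE) = 523000·1320/(2250·69500) = 4.415 mm.
δ_thermal = αLΔT = 22.9e-6·1320·-23 = -0.6952 mm.
δ = δ_mech + δ_thermal = 3.72 mm.

3.72 mm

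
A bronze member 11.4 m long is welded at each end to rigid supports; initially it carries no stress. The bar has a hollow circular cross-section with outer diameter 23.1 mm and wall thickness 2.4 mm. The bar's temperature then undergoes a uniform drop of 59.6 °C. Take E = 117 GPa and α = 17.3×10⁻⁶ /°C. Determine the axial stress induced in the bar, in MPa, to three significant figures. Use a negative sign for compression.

Free thermal expansion αLΔT = 17.3e-6 · 11400 · -59.6 = -11.75 mm.
The walls impose strain ε = −(-11.75)/11400 = 1.0311e-03; σ = Eε = 117000 · 1.0311e-03 = 120.6 MPa.

121 MPa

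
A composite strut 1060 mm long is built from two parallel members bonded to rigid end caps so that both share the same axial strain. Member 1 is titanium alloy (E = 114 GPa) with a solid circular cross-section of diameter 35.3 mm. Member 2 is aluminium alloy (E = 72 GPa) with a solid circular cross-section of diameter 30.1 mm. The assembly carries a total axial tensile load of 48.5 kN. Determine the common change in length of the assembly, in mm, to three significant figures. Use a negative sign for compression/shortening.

0.316 mm

A_1 = 978.7 mm².
A_2 = 711.6 mm².
Equal strain + equilibrium ⇒ each member carries load in proportion to AE: A₁E₁ = 111600000 N, A₂E₂ = 51230000 N, ΣAE = 162800000 N.
δ = PL/ΣAE = 48500·1060/162800000 = 0.3158 mm.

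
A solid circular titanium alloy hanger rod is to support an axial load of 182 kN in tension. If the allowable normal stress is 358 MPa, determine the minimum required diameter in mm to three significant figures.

25.4 mm

Required area A ≥ P/σ_allow = 182000/358 = 508.4 mm².
For a solid circular section, d ≥ √(4A/π) = 25.44 mm.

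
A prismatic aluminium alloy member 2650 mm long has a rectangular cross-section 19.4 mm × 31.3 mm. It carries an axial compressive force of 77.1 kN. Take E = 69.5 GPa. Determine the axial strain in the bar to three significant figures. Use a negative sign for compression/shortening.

A = 607.2 mm².
σ = N/A = -127 MPa; ε = σ/E = -127/69500 = -1.827e-03.

-0.00183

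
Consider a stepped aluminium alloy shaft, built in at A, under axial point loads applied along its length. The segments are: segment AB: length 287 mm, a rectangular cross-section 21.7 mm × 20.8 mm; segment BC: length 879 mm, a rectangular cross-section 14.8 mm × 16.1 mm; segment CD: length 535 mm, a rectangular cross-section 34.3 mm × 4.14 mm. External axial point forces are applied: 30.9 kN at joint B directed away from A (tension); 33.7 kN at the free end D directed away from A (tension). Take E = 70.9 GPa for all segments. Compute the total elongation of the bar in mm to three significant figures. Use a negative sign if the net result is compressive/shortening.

4.12 mm

Internal axial forces (sectioning from the free end, tension +): N_CD = 33.7 kN, N_BC = 33.7 kN, N_AB = 64.6 kN.
A_AB = 451.4 mm².
A_BC = 238.3 mm².
A_CD = 142 mm².
δ_AB = 64600·287/(451.4·70900) = 0.5794 mm
δ_BC = 33700·879/(238.3·70900) = 1.753 mm
δ_CD = 33700·535/(142·70900) = 1.791 mm
δ = Σδ_i = 4.124 mm.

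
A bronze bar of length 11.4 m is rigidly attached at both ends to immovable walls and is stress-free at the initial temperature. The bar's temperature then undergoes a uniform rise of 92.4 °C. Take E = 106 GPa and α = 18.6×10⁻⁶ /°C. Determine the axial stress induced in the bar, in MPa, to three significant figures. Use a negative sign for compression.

-182 MPa

Free thermal expansion αLΔT = 18.6e-6 · 11400 · 92.4 = 19.59 mm.
The walls impose strain ε = −(19.59)/11400 = -1.7186e-03; σ = Eε = 106000 · -1.7186e-03 = -182.2 MPa.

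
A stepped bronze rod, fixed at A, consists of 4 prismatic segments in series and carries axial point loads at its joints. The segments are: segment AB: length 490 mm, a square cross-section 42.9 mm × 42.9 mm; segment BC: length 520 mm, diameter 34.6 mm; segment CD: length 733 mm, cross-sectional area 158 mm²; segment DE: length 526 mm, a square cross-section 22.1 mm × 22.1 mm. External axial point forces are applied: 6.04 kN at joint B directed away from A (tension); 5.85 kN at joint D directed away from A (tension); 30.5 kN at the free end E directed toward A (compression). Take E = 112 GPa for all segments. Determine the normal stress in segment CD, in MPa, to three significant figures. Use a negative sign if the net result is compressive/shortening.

Internal axial forces (sectioning from the free end, tension +): N_DE = -30.5 kN, N_CD = -24.65 kN, N_BC = -24.65 kN, N_AB = -18.61 kN.
σ_CD = N_CD/A_CD = -24650/158 = -156 MPa.

-156 MPa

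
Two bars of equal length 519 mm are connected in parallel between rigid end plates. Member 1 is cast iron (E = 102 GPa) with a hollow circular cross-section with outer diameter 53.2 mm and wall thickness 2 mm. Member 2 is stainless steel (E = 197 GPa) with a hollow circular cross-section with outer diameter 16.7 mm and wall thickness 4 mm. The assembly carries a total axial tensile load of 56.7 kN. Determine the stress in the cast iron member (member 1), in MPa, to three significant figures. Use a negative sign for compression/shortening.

A_1 = 321.7 mm².
A_2 = 159.6 mm².
Equal strain + equilibrium ⇒ each member carries load in proportion to AE: A₁E₁ = 32810000 N, A₂E₂ = 31440000 N, ΣAE = 64250000 N.
σ₁ = P·E₁/ΣAE = 56700·102000/64250000 = 90.01 MPa.

90.0 MPa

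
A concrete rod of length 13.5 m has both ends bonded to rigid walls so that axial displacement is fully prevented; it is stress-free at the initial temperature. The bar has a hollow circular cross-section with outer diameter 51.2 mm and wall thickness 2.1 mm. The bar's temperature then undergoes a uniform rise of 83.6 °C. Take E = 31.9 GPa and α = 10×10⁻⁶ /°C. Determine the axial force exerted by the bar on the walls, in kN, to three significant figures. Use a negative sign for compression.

Free thermal expansion αLΔT = 10e-6 · 13500 · 83.6 = 11.29 mm.
The walls impose strain ε = −(11.29)/13500 = -8.3600e-04; σ = Eε = 31900 · -8.3600e-04 = -26.67 MPa.
Wall reaction R = σ·A = -26.67·323.9 = -8639 N = -8.639 kN.

-8.64 kN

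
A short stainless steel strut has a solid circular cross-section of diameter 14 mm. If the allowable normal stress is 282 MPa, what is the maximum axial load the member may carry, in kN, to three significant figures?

A = 153.9 mm².
P_max = σ_allow · A = 282 · 153.9 = 43410 N = 43.41 kN.

43.4 kN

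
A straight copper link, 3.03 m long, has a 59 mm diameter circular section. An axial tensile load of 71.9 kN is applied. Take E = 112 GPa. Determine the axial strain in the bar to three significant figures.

A = 2734 mm².
σ = N/A = 26.3 MPa; ε = σ/E = 26.3/112000 = 2.348e-04.

2.35e-04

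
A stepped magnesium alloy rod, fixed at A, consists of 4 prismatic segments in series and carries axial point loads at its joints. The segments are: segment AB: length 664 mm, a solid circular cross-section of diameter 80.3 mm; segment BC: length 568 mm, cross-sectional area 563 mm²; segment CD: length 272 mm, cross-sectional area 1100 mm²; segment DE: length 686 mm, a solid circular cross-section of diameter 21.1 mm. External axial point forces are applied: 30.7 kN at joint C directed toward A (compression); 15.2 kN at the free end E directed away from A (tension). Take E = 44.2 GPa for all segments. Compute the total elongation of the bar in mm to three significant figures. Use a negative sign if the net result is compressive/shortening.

0.360 mm

Internal axial forces (sectioning from the free end, tension +): N_DE = 15.2 kN, N_CD = 15.2 kN, N_BC = -15.5 kN, N_AB = -15.5 kN.
A_AB = 5064 mm².
A_DE = 349.7 mm².
δ_AB = -15500·664/(5064·44200) = -0.04598 mm
δ_BC = -15500·568/(563·44200) = -0.3538 mm
δ_CD = 15200·272/(1100·44200) = 0.08503 mm
δ_DE = 15200·686/(349.7·44200) = 0.6747 mm
δ = Σδ_i = 0.3599 mm.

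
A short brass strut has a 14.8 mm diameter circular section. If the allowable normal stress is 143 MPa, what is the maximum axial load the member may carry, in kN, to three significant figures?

A = 172 mm².
P_max = σ_allow · A = 143 · 172 = 24600 N = 24.6 kN.

24.6 kN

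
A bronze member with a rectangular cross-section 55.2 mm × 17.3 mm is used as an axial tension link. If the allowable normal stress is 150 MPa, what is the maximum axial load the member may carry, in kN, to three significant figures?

143 kN

A = 955 mm².
P_max = σ_allow · A = 150 · 955 = 143200 N = 143.2 kN.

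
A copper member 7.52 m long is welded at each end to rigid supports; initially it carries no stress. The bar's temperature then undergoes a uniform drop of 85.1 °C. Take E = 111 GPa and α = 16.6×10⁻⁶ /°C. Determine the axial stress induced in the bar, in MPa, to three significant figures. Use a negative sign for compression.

157 MPa

Free thermal expansion αLΔT = 16.6e-6 · 7520 · -85.1 = -10.62 mm.
The walls impose strain ε = −(-10.62)/7520 = 1.4127e-03; σ = Eε = 111000 · 1.4127e-03 = 156.8 MPa.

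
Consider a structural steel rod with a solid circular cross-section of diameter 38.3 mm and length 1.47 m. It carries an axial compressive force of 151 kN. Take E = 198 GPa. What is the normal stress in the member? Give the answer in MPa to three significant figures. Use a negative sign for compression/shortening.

A = 1152 mm².
σ = N/A = -151000/1152 = -131.1 MPa.

-131 MPa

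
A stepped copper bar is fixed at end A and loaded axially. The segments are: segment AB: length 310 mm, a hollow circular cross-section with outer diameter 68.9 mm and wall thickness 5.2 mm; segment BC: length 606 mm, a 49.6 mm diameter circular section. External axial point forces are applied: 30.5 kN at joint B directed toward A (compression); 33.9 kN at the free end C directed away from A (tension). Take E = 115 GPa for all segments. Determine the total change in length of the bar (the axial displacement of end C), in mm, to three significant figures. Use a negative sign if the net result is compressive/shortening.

0.101 mm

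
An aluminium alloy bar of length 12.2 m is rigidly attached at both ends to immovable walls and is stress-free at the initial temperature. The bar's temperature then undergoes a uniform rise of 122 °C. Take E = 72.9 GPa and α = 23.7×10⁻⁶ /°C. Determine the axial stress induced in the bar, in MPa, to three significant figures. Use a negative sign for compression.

-211 MPa

Free thermal expansion αLΔT = 23.7e-6 · 12200 · 122 = 35.28 mm.
The walls impose strain ε = −(35.28)/12200 = -2.8914e-03; σ = Eε = 72900 · -2.8914e-03 = -210.8 MPa.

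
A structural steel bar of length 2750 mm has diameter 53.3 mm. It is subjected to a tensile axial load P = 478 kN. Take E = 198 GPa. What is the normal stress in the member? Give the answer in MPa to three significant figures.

A = 2231 mm².
σ = N/A = 478000/2231 = 214.2 MPa.

214 MPa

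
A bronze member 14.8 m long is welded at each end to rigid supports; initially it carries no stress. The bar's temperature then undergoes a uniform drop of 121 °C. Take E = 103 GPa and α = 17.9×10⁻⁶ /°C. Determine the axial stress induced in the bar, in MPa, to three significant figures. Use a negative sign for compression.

Free thermal expansion αLΔT = 17.9e-6 · 14800 · -121 = -32.06 mm.
The walls impose strain ε = −(-32.06)/14800 = 2.1659e-03; σ = Eε = 103000 · 2.1659e-03 = 223.1 MPa.

223 MPa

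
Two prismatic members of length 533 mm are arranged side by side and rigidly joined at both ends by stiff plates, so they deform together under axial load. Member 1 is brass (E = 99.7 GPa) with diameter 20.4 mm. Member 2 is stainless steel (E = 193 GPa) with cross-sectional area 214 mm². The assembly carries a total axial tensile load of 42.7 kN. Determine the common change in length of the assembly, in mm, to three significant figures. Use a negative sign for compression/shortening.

A_1 = 326.9 mm².
Equal strain + equilibrium ⇒ each member carries load in proportion to AE: A₁E₁ = 32590000 N, A₂E₂ = 41300000 N, ΣAE = 73890000 N.
δ = PL/ΣAE = 42700·533/73890000 = 0.308 mm.

0.308 mm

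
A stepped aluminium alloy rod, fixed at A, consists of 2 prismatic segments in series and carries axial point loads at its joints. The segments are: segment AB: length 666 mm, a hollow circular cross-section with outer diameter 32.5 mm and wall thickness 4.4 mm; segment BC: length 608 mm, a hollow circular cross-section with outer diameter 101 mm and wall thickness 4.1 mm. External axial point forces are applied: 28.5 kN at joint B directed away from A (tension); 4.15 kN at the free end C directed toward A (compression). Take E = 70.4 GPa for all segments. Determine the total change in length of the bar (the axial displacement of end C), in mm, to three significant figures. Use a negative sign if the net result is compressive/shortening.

0.564 mm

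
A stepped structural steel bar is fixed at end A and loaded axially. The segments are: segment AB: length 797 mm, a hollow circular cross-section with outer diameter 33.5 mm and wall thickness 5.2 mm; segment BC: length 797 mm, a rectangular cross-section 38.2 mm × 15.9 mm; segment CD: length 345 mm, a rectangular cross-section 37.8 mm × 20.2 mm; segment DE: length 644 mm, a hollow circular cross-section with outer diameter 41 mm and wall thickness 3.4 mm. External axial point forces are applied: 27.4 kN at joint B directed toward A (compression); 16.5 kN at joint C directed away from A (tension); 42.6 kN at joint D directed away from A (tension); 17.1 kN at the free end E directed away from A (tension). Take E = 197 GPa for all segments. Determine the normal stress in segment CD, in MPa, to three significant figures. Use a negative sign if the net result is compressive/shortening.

Internal axial forces (sectioning from the free end, tension +): N_DE = 17.1 kN, N_CD = 59.7 kN, N_BC = 76.2 kN, N_AB = 48.8 kN.
A_CD = 763.6 mm².
σ_CD = N_CD/A_CD = 59700/763.6 = 78.19 MPa.

78.2 MPa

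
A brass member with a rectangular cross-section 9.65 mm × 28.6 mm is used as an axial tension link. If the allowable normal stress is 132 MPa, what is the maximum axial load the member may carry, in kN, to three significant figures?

A = 276 mm².
P_max = σ_allow · A = 132 · 276 = 36430 N = 36.43 kN.

36.4 kN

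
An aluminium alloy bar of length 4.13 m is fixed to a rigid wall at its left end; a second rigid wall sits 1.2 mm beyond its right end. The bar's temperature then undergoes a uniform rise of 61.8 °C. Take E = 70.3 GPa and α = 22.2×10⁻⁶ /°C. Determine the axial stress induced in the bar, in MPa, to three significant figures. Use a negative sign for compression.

Free thermal expansion αLΔT = 22.2e-6 · 4130 · 61.8 = 5.666 mm.
The walls engage after the gap closes; constrained expansion = 5.666 − 1.2 = 4.466 mm.
The walls impose strain ε = −(4.466)/4130 = -1.0814e-03; σ = Eε = 70300 · -1.0814e-03 = -76.02 MPa.

-76.0 MPa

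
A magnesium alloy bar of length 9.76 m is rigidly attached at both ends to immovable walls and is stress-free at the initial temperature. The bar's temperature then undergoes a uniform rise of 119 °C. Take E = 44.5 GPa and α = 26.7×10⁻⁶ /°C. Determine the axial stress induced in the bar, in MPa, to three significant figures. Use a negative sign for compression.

Free thermal expansion αLΔT = 26.7e-6 · 9760 · 119 = 31.01 mm.
The walls impose strain ε = −(31.01)/9760 = -3.1773e-03; σ = Eε = 44500 · -3.1773e-03 = -141.4 MPa.

-141 MPa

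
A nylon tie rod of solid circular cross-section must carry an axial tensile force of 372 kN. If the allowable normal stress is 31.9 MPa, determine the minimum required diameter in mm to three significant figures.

Required area A ≥ P/σ_allow = 372000/31.9 = 11660 mm².
For a solid circular section, d ≥ √(4A/π) = 121.9 mm.

122 mm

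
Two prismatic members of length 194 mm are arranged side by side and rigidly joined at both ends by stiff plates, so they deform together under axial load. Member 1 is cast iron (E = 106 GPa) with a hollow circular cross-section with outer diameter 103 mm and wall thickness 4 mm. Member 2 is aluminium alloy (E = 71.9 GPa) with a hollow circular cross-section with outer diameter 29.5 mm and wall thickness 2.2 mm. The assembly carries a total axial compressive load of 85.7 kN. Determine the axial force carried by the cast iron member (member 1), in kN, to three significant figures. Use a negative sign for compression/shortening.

-77.7 kN

A_1 = 1244 mm².
A_2 = 188.7 mm².
Equal strain + equilibrium ⇒ each member carries load in proportion to AE: A₁E₁ = 131900000 N, A₂E₂ = 13570000 N, ΣAE = 145400000 N.
F₁ = P·A₁E₁/ΣAE = -85700·131900000/145400000 = -77710 N.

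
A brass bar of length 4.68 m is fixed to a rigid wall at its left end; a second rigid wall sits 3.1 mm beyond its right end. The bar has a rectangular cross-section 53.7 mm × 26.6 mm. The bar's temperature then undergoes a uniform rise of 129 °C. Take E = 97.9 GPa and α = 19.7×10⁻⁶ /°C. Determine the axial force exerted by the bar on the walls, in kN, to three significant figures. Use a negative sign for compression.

-263 kN

Free thermal expansion αLΔT = 19.7e-6 · 4680 · 129 = 11.89 mm.
The walls engage after the gap closes; constrained expansion = 11.89 − 3.1 = 8.793 mm.
The walls impose strain ε = −(8.793)/4680 = -1.8789e-03; σ = Eε = 97900 · -1.8789e-03 = -183.9 MPa.
Wall reaction R = σ·A = -183.9·1428 = -262800 N = -262.8 kN.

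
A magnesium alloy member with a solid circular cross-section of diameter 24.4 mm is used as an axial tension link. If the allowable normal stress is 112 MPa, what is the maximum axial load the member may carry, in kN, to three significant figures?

A = 467.6 mm².
P_max = σ_allow · A = 112 · 467.6 = 52370 N = 52.37 kN.

52.4 kN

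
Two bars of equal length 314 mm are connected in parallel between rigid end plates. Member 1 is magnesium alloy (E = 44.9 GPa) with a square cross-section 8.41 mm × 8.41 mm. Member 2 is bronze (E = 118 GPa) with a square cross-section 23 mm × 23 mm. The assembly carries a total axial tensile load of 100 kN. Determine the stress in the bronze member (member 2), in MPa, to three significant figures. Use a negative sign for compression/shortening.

A_1 = 70.73 mm².
A_2 = 529 mm².
Equal strain + equilibrium ⇒ each member carries load in proportion to AE: A₁E₁ = 3176000 N, A₂E₂ = 62420000 N, ΣAE = 65600000 N.
σ₂ = P·E₂/ΣAE = 100000·118000/65600000 = 179.9 MPa.

180 MPa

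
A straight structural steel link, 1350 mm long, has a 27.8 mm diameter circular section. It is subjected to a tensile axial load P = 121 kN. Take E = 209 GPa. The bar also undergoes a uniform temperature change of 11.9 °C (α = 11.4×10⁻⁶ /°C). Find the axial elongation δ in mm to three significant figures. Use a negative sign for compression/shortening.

1.47 mm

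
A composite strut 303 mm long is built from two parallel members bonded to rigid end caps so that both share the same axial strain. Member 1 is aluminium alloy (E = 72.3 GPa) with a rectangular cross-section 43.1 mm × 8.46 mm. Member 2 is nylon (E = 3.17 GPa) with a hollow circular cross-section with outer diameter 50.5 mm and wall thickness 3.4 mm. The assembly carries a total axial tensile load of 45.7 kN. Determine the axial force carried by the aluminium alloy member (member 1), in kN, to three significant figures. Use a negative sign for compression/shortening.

A_1 = 364.6 mm².
A_2 = 503.1 mm².
Equal strain + equilibrium ⇒ each member carries load in proportion to AE: A₁E₁ = 26360000 N, A₂E₂ = 1595000 N, ΣAE = 27960000 N.
F₁ = P·A₁E₁/ΣAE = 45700·26360000/27960000 = 43090 N.

43.1 kN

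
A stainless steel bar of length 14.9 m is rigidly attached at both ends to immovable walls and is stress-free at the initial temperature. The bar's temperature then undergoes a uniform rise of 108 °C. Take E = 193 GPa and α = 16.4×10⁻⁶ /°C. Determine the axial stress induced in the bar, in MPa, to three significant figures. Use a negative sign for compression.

Free thermal expansion αLΔT = 16.4e-6 · 14900 · 108 = 26.39 mm.
The walls impose strain ε = −(26.39)/14900 = -1.7712e-03; σ = Eε = 193000 · -1.7712e-03 = -341.8 MPa.

-342 MPa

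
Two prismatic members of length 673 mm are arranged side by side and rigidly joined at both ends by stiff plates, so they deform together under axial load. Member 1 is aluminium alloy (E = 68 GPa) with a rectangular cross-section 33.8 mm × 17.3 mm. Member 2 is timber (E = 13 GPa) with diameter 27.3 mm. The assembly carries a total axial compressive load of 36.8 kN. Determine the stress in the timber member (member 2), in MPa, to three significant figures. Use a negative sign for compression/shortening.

-10.1 MPa

A_1 = 584.7 mm².
A_2 = 585.3 mm².
Equal strain + equilibrium ⇒ each member carries load in proportion to AE: A₁E₁ = 39760000 N, A₂E₂ = 7610000 N, ΣAE = 47370000 N.
σ₂ = P·E₂/ΣAE = -36800·13000/47370000 = -10.1 MPa.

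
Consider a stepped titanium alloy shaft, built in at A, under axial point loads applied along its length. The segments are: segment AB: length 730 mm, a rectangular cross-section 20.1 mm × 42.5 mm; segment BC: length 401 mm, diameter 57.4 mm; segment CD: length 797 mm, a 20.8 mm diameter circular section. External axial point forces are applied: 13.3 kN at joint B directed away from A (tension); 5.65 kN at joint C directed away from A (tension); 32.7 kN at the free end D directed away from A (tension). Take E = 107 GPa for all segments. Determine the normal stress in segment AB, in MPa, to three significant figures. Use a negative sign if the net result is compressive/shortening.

60.5 MPa

Internal axial forces (sectioning from the free end, tension +): N_CD = 32.7 kN, N_BC = 38.35 kN, N_AB = 51.65 kN.
A_AB = 854.3 mm².
σ_AB = N_AB/A_AB = 51650/854.3 = 60.46 MPa.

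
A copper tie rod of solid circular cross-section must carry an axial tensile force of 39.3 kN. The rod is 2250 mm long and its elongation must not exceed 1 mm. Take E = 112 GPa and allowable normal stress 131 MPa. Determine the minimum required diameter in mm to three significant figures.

31.7 mm

Required area A ≥ P/σ_allow = 39300/131 = 300 mm².
For a solid circular section, d ≥ √(4A/π) = 19.54 mm.
Elongation limit: A ≥ PL/(Eδ_allow) = 39300·2250/(112000·1) = 789.5 mm² ⇒ d ≥ 31.71 mm.
The elongation limit governs.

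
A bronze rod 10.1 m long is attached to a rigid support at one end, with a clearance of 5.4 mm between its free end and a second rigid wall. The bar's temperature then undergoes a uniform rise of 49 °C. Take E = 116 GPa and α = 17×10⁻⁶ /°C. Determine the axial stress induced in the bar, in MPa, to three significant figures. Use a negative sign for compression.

-34.6 MPa

Free thermal expansion αLΔT = 17e-6 · 10100 · 49 = 8.413 mm.
The walls engage after the gap closes; constrained expansion = 8.413 − 5.4 = 3.013 mm.
The walls impose strain ε = −(3.013)/10100 = -2.9835e-04; σ = Eε = 116000 · -2.9835e-04 = -34.61 MPa.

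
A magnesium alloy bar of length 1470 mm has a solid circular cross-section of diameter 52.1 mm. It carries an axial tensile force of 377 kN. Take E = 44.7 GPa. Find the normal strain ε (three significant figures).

0.00396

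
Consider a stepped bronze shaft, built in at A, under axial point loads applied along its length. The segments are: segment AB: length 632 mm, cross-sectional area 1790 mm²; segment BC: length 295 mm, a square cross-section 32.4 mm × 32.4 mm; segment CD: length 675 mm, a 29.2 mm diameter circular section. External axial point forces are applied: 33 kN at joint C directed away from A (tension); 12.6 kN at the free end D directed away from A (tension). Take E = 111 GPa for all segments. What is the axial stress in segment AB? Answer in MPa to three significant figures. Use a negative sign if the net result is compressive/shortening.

Internal axial forces (sectioning from the free end, tension +): N_CD = 12.6 kN, N_BC = 45.6 kN, N_AB = 45.6 kN.
σ_AB = N_AB/A_AB = 45600/1790 = 25.47 MPa.

25.5 MPa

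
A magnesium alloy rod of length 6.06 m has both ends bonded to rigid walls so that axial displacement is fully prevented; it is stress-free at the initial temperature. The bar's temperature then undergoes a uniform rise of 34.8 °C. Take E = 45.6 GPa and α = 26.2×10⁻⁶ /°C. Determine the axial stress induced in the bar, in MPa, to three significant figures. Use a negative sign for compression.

-41.6 MPa

Free thermal expansion αLΔT = 26.2e-6 · 6060 · 34.8 = 5.525 mm.
The walls impose strain ε = −(5.525)/6060 = -9.1176e-04; σ = Eε = 45600 · -9.1176e-04 = -41.58 MPa.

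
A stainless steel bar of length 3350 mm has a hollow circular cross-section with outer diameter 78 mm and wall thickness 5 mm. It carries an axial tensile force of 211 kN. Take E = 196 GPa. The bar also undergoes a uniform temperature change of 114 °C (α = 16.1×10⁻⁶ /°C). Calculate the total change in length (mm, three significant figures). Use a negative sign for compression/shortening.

9.29 mm

A = 1147 mm².
δ_mech = NL/(AE) = 211000·3350/(1147·196000) = 3.145 mm.
δ_thermal = αLΔT = 16.1e-6·3350·114 = 6.149 mm.
δ = δ_mech + δ_thermal = 9.294 mm.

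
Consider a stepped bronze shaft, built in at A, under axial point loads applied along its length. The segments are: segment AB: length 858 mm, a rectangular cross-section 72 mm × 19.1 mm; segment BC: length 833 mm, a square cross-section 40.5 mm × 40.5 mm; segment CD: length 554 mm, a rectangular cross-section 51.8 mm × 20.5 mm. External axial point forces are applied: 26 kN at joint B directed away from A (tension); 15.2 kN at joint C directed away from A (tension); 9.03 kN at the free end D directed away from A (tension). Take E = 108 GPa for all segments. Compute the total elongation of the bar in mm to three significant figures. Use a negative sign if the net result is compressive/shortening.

0.448 mm

Internal axial forces (sectioning from the free end, tension +): N_CD = 9.03 kN, N_BC = 24.23 kN, N_AB = 50.23 kN.
A_AB = 1375 mm².
A_BC = 1640 mm².
A_CD = 1062 mm².
δ_AB = 50230·858/(1375·108000) = 0.2902 mm
δ_BC = 24230·833/(1640·108000) = 0.1139 mm
δ_CD = 9030·554/(1062·108000) = 0.04362 mm
δ = Σδ_i = 0.4477 mm.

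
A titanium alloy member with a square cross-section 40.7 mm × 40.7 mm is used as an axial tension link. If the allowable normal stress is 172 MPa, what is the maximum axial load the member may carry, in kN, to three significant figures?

285 kN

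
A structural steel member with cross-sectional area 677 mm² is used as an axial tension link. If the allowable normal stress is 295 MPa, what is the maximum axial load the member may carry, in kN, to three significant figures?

P_max = σ_allow · A = 295 · 677 = 199700 N = 199.7 kN.

200 kN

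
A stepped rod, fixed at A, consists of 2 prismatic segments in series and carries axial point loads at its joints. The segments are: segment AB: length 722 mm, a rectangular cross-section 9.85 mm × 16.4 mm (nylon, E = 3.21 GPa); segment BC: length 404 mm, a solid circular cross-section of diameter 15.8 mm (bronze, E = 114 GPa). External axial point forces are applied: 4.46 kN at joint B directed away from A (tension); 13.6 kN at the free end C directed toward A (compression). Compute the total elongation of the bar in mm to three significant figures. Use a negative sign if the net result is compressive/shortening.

-13.0 mm

Internal axial forces (sectioning from the free end, tension +): N_BC = -13.6 kN, N_AB = -9.14 kN.
A_AB = 161.5 mm².
A_BC = 196.1 mm².
δ_AB = -9140·722/(161.5·3210) = -12.73 mm
δ_BC = -13600·404/(196.1·114000) = -0.2458 mm
δ = Σδ_i = -12.97 mm.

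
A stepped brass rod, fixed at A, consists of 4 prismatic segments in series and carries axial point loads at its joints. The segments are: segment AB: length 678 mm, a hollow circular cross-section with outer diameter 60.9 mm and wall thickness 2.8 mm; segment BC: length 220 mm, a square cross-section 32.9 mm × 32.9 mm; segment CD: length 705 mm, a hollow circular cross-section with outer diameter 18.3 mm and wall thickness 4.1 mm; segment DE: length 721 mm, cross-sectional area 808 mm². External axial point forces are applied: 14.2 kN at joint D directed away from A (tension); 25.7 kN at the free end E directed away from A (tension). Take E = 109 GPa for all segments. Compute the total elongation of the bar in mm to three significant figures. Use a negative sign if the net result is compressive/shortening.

Internal axial forces (sectioning from the free end, tension +): N_DE = 25.7 kN, N_CD = 39.9 kN, N_BC = 39.9 kN, N_AB = 39.9 kN.
A_AB = 511.1 mm².
A_BC = 1082 mm².
A_CD = 182.9 mm².
δ_AB = 39900·678/(511.1·109000) = 0.4856 mm
δ_BC = 39900·220/(1082·109000) = 0.0744 mm
δ_CD = 39900·705/(182.9·109000) = 1.411 mm
δ_DE = 25700·721/(808·109000) = 0.2104 mm
δ = Σδ_i = 2.181 mm.

2.18 mm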